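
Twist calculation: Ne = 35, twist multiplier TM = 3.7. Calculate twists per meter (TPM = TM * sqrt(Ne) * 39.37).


Formula: TPM = TM * sqrt(Ne) * 39.37
Step 1: sqrt(Ne) = sqrt(35) = 5.9161
Step 2: TM * sqrt(Ne) = 3.7 * 5.9161 = 21.8896
Step 3: TPM = 21.8896 * 39.37 = 862 twists/m

862 twists/m


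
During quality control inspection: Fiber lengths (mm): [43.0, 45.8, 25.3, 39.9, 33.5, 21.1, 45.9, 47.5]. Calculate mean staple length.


Formula: Mean = sum of lengths / count
Sum = 43.0 + 45.8 + 25.3 + 39.9 + 33.5 + 21.1 + 45.9 + 47.5
Sum = 302.0 mm
Mean = 302.0 / 8 = 37.75 mm

37.75 mm


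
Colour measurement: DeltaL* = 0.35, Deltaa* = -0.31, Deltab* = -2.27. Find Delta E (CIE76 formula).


Formula: Delta E = sqrt(dL*^2 + da*^2 + db*^2)
Step 1: dL*^2 = 0.35^2 = 0.1225
Step 2: da*^2 = (-0.31)^2 = 0.0961
Step 3: db*^2 = (-2.27)^2 = 5.1529
Step 4: Sum = 0.1225 + 0.0961 + 5.1529 = 5.3715
Step 5: Delta E = sqrt(5.3715) = 2.32

2.32 Delta E


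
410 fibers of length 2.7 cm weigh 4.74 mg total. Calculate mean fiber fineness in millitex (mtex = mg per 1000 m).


Formula: fineness (mtex) = mass (mg) / total length (km) = (mass_mg / total_length_m) * 1000
Step 1: Convert fiber length: 2.7 cm = 0.027 m
Step 2: Total fiber length = 410 * 0.027 = 11.07 m
Step 3: Linear density = 4.74 mg / 11.07 m = 0.4282 mg/m
Step 4: fineness = 0.4282 * 1000 = 428.2 mtex

428.2 mtex


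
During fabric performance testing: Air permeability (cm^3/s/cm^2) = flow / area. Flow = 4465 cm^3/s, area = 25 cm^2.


Formula: Air Permeability = Airflow / Test Area
AP = 4465 cm^3/s / 25 cm^2
AP = 178.6 cm^3/s/cm^2

178.6 cm^3/s/cm^2


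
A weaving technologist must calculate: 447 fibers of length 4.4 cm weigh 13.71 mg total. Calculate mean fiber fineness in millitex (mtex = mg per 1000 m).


Formula: fineness (mtex) = mass (mg) / total length (km) = (mass_mg / total_length_m) * 1000
Step 1: Convert fiber length: 4.4 cm = 0.044 m
Step 2: Total fiber length = 447 * 0.044 = 19.668 m
Step 3: Linear density = 13.71 mg / 19.668 m = 0.6971 mg/m
Step 4: fineness = 0.6971 * 1000 = 697.1 mtex

697.1 mtex


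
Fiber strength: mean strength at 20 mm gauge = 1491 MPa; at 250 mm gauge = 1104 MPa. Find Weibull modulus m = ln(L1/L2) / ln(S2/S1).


Formula: m = ln(L1/L2) / ln(S2/S1)
Step 1: ln(L1/L2) = ln(20/250) = -2.52573
Step 2: S2/S1 = 1104/1491 = 0.74044
Step 3: ln(S2/S1) = ln(0.74044) = -0.30051
Step 4: m = -2.52573 / -0.30051 = 8.40

8.40 (Weibull m)


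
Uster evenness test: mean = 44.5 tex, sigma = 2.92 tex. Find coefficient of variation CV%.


Formula: CV% = (standard deviation / mean) * 100
Step 1: Ratio = 2.92 / 44.5 = 0.065618
Step 2: CV% = 0.065618 * 100 = 6.5618% ≈ 6.6%

6.6%


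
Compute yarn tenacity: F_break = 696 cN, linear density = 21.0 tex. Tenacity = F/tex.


Formula: Tenacity = Breaking force / Linear density
Tenacity = 696 cN / 21.0 tex
Tenacity = 33.14 cN/tex

33.14 cN/tex


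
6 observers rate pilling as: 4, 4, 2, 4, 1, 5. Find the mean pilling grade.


Formula: Mean = sum / count
Sum = 4 + 4 + 2 + 4 + 1 + 5 = 20
Mean = 20 / 6 = 3.3

3.3


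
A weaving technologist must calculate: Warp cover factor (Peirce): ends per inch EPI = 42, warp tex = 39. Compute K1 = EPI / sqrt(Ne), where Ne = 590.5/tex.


Formula: K1 = EPI / sqrt(Ne), with Ne = 590.5 / tex_warp
Step 1: Ne = 590.5 / 39 = 15.141
Step 2: sqrt(Ne) = sqrt(15.141) = 3.8911
Step 3: K1 = 42 / 3.8911 = 10.8

10.8


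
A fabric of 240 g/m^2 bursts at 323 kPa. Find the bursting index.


Formula: Bursting Index = Bursting Strength / Fabric GSM
BI = 323 kPa / 240 g/m^2
BI = 1.346 kPa/(g/m^2)

1.346 kPa/(g/m^2)


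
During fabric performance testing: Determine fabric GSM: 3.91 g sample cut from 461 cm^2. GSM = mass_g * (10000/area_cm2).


Formula: GSM = mass_g / area_m2
Step 1: Convert area: 461 cm^2 = 461 / 10000 = 0.0461 m^2
Step 2: GSM = 3.91 g / 0.0461 m^2 = 84.8 g/m^2

84.8 g/m^2


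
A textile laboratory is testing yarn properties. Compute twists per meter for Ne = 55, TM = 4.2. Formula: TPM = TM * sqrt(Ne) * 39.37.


Formula: TPM = TM * sqrt(Ne) * 39.37
Step 1: sqrt(Ne) = sqrt(55) = 7.4162
Step 2: TM * sqrt(Ne) = 4.2 * 7.4162 = 31.148
Step 3: TPM = 31.148 * 39.37 = 1226 twists/m

1226 twists/m


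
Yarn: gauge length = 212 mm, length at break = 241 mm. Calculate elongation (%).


Formula: Elongation (%) = ((L_break - L0) / L0) * 100
Step 1: Extension = 241 - 212 = 29 mm
Step 2: Elongation = (29 / 212) * 100
Step 3: Elongation = 0.136792 * 100 = 13.6792% ≈ 13.7%

13.7%


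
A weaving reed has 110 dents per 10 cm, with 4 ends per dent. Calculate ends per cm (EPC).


Formula: EPC = (dents per 10 cm * ends per dent) / 10
Step 1: Total ends per 10 cm = 110 * 4 = 440
Step 2: EPC = 440 / 10 = 44.0 ends/cm

44.0 ends/cm


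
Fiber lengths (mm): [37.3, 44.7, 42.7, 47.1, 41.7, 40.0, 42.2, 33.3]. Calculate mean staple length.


Formula: Mean = sum of lengths / count
Sum = 37.3 + 44.7 + 42.7 + 47.1 + 41.7 + 40.0 + 42.2 + 33.3
Sum = 329.0 mm
Mean = 329.0 / 8 = 41.13 mm

41.13 mm


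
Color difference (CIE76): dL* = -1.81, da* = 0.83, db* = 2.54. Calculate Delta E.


Formula: Delta E = sqrt(dL*^2 + da*^2 + db*^2)
Step 1: dL*^2 = (-1.81)^2 = 3.2761
Step 2: da*^2 = 0.83^2 = 0.6889
Step 3: db*^2 = 2.54^2 = 6.4516
Step 4: Sum = 3.2761 + 0.6889 + 6.4516 = 10.4166
Step 5: Delta E = sqrt(10.4166) = 3.23

3.23 Delta E


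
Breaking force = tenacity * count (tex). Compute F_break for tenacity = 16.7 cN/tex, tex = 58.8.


Formula: Breaking force = Tenacity * Linear density
F = 16.7 cN/tex * 58.8 tex
F = 981.96 cN

981.96 cN


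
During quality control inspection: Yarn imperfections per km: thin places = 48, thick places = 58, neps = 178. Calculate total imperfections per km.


Formula: Total = thin places + thick places + neps
Total = 48 + 58 + 178
Total = 284 imperfections/km

284 imperfections/km


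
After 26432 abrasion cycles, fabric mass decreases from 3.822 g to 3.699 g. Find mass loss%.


Formula: Mass loss% = ((m_before - m_after) / m_before) * 100
Step 1: Mass loss = 3.822 - 3.699 = 0.123 g
Step 2: Ratio = 0.123 / 3.822 = 0.0321821
Step 3: Mass loss% = 0.0321821 * 100 = 3.21821% ≈ 3.22%

3.22%


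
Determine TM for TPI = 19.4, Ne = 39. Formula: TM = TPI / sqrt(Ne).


Formula: TM = TPI / sqrt(Ne)
Step 1: sqrt(Ne) = sqrt(39) = 6.245
Step 2: TM = 19.4 / 6.245 = 3.11

3.11 TM


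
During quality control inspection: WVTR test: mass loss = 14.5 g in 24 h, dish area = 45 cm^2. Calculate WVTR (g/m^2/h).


Formula: WVTR = mass_loss / (area * time)
Step 1: Convert area: 45 cm^2 = 0.0045 m^2
Step 2: WVTR = 14.5 g / (0.0045 m^2 * 24 h)
Step 3: WVTR = 14.5 / 0.108 = 134.3 g/m^2/h

134.3 g/m^2/h


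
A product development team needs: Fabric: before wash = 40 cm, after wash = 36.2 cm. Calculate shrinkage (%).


Formula: Shrinkage% = ((L_before - L_after) / L_before) * 100
Step 1: Shrinkage = 40 - 36.2 = 3.8 cm
Step 2: Shrinkage% = (3.8 / 40) * 100
Step 3: Shrinkage% = 0.095 * 100 = 9.5%

9.5%


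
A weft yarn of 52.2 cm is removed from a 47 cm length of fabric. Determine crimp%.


Formula: Crimp% = ((L_yarn - L_fabric) / L_fabric) * 100
Step 1: Extension = 52.2 - 47 = 5.2 cm
Step 2: Crimp% = (5.2 / 47) * 100
Step 3: Crimp% = 0.110638 * 100 = 11.0638% ≈ 11.1%

11.1%


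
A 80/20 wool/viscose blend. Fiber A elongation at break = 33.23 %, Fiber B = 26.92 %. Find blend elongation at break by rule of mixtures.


Formula: Blend property = (fraction_A * property_A) + (fraction_B * property_B)
Step 1: Contribution A = 80/100 * 33.23 % = 26.584 %
Step 2: Contribution B = 20/100 * 26.92 % = 5.384 %
Step 3: Blend elongation at break = 26.584 + 5.384 = 31.968 %

31.968 %


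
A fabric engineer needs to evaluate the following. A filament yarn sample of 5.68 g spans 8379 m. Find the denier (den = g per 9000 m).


Formula: den = (mass_g / length_m) * 9000
Substituting: den = (5.68 / 8379) * 9000
Intermediate: 5.68 / 8379 = 0.00067789 g/m
den = 0.00067789 * 9000 = 6.1 denier

6.1 denier


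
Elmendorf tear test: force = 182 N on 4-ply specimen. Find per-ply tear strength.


Formula: Per-ply strength = Total force / Number of plies
Per-ply = 182 N / 4
Per-ply = 45.5 N

45.5 N


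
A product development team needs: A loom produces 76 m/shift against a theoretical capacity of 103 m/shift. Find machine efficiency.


Formula: Efficiency% = (Actual output / Theoretical output) * 100
Efficiency% = (76 / 103) * 100
Efficiency% = 0.737864 * 100 = 73.7864% ≈ 73.8%

73.8%


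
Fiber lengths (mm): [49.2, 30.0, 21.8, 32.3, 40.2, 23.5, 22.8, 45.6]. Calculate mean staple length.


Formula: Mean = sum of lengths / count
Sum = 49.2 + 30.0 + 21.8 + 32.3 + 40.2 + 23.5 + 22.8 + 45.6
Sum = 265.4 mm
Mean = 265.4 / 8 = 33.18 mm

33.18 mm


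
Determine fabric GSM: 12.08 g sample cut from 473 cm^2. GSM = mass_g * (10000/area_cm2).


Formula: GSM = mass_g / area_m2
Step 1: Convert area: 473 cm^2 = 473 / 10000 = 0.0473 m^2
Step 2: GSM = 12.08 g / 0.0473 m^2 = 255.4 g/m^2

255.4 g/m^2


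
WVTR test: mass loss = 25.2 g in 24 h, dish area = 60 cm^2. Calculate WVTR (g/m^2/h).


Formula: WVTR = mass_loss / (area * time)
Step 1: Convert area: 60 cm^2 = 0.006 m^2
Step 2: WVTR = 25.2 g / (0.006 m^2 * 24 h)
Step 3: WVTR = 25.2 / 0.144 = 175.0 g/m^2/h

175.0 g/m^2/h


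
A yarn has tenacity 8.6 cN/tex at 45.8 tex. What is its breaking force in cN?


Formula: Breaking force = Tenacity * Linear density
F = 8.6 cN/tex * 45.8 tex
F = 393.88 cN

393.88 cN


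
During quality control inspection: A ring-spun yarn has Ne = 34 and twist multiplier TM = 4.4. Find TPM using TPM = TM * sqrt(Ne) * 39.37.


Formula: TPM = TM * sqrt(Ne) * 39.37
Step 1: sqrt(Ne) = sqrt(34) = 5.831
Step 2: TM * sqrt(Ne) = 4.4 * 5.831 = 25.6564
Step 3: TPM = 25.6564 * 39.37 = 1010 twists/m

1010 twists/m


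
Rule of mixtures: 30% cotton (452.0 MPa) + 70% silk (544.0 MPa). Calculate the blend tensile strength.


Formula: Blend property = (fraction_A * property_A) + (fraction_B * property_B)
Step 1: Contribution A = 30/100 * 452.0 MPa = 135.6 MPa
Step 2: Contribution B = 70/100 * 544.0 MPa = 380.8 MPa
Step 3: Blend tensile strength = 135.6 + 380.8 = 516.4 MPa

516.4 MPa


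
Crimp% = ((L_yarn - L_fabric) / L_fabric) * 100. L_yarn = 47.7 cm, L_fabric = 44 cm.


Formula: Crimp% = ((L_yarn - L_fabric) / L_fabric) * 100
Step 1: Extension = 47.7 - 44 = 3.7 cm
Step 2: Crimp% = (3.7 / 44) * 100
Step 3: Crimp% = 0.084091 * 100 = 8.4091% ≈ 8.4%

8.4%


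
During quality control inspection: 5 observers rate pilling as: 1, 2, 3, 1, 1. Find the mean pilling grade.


Formula: Mean = sum / count
Sum = 1 + 2 + 3 + 1 + 1 = 8
Mean = 8 / 5 = 1.6

1.6


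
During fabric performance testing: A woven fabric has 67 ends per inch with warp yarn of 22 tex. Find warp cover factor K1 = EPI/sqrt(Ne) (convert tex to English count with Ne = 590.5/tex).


Formula: K1 = EPI / sqrt(Ne), with Ne = 590.5 / tex_warp
Step 1: Ne = 590.5 / 22 = 26.841
Step 2: sqrt(Ne) = sqrt(26.841) = 5.1808
Step 3: K1 = 67 / 5.1808 = 12.9

12.9


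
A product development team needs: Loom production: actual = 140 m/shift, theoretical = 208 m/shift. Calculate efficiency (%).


Formula: Efficiency% = (Actual output / Theoretical output) * 100
Efficiency% = (140 / 208) * 100
Efficiency% = 0.673077 * 100 = 67.3077% ≈ 67.3%

67.3%


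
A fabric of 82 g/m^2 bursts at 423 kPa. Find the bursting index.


Formula: Bursting Index = Bursting Strength / Fabric GSM
BI = 423 kPa / 82 g/m^2
BI = 5.159 kPa/(g/m^2)

5.159 kPa/(g/m^2)


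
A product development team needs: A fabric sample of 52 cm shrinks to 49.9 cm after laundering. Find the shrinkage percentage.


Formula: Shrinkage% = ((L_before - L_after) / L_before) * 100
Step 1: Shrinkage = 52 - 49.9 = 2.1 cm
Step 2: Shrinkage% = (2.1 / 52) * 100
Step 3: Shrinkage% = 0.040385 * 100 = 4.0385% ≈ 4.0%

4.0%


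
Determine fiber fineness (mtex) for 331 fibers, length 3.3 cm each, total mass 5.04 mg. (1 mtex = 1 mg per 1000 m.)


Formula: fineness (mtex) = mass (mg) / total length (km) = (mass_mg / total_length_m) * 1000
Step 1: Convert fiber length: 3.3 cm = 0.033 m
Step 2: Total fiber length = 331 * 0.033 = 10.923 m
Step 3: Linear density = 5.04 mg / 10.923 m = 0.4614 mg/m
Step 4: fineness = 0.4614 * 1000 = 461.4 mtex

461.4 mtex


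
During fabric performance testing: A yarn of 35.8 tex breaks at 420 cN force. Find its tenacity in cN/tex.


Formula: Tenacity = Breaking force / Linear density
Tenacity = 420 cN / 35.8 tex
Tenacity = 11.73 cN/tex

11.73 cN/tex


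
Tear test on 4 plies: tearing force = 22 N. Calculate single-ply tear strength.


Formula: Per-ply strength = Total force / Number of plies
Per-ply = 22 N / 4
Per-ply = 5.5 N

5.5 N


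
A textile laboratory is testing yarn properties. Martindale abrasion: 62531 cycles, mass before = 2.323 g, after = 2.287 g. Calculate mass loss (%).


Formula: Mass loss% = ((m_before - m_after) / m_before) * 100
Step 1: Mass loss = 2.323 - 2.287 = 0.036 g
Step 2: Ratio = 0.036 / 2.323 = 0.0154972
Step 3: Mass loss% = 0.0154972 * 100 = 1.54972% ≈ 1.55%

1.55%


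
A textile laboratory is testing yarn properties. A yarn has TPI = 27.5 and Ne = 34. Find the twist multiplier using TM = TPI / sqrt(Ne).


Formula: TM = TPI / sqrt(Ne)
Step 1: sqrt(Ne) = sqrt(34) = 5.831
Step 2: TM = 27.5 / 5.831 = 4.72

4.72 TM


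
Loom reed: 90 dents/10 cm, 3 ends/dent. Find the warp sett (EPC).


Formula: EPC = (dents per 10 cm * ends per dent) / 10
Step 1: Total ends per 10 cm = 90 * 3 = 270
Step 2: EPC = 270 / 10 = 27.0 ends/cm

27.0 ends/cm


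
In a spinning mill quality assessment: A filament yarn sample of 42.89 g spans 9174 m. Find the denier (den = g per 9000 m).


Formula: den = (mass_g / length_m) * 9000
Substituting: den = (42.89 / 9174) * 9000
Intermediate: 42.89 / 9174 = 0.00467517 g/m
den = 0.00467517 * 9000 = 42.1 denier

42.1 denier


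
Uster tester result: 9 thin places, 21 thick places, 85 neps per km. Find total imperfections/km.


Formula: Total = thin places + thick places + neps
Total = 9 + 21 + 85
Total = 115 imperfections/km

115 imperfections/km


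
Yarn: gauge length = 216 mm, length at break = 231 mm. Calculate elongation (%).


Formula: Elongation (%) = ((L_break - L0) / L0) * 100
Step 1: Extension = 231 - 216 = 15 mm
Step 2: Elongation = (15 / 216) * 100
Step 3: Elongation = 0.069444 * 100 = 6.9444% ≈ 6.9%

6.9%


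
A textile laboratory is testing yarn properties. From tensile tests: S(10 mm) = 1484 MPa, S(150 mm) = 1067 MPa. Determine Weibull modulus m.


Formula: m = ln(L1/L2) / ln(S2/S1)
Step 1: ln(L1/L2) = ln(10/150) = -2.70805
Step 2: S2/S1 = 1067/1484 = 0.719
Step 3: ln(S2/S1) = ln(0.719) = -0.32989
Step 4: m = -2.70805 / -0.32989 = 8.21

8.21 (Weibull m)


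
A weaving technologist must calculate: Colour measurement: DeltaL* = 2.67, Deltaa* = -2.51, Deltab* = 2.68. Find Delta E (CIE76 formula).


Formula: Delta E = sqrt(dL*^2 + da*^2 + db*^2)
Step 1: dL*^2 = 2.67^2 = 7.1289
Step 2: da*^2 = (-2.51)^2 = 6.3001
Step 3: db*^2 = 2.68^2 = 7.1824
Step 4: Sum = 7.1289 + 6.3001 + 7.1824 = 20.6114
Step 5: Delta E = sqrt(20.6114) = 4.54

4.54 Delta E


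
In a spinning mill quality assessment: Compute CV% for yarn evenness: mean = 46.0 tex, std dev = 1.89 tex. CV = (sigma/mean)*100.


Formula: CV% = (standard deviation / mean) * 100
Step 1: Ratio = 1.89 / 46.0 = 0.041087
Step 2: CV% = 0.041087 * 100 = 4.1087% ≈ 4.1%

4.1%


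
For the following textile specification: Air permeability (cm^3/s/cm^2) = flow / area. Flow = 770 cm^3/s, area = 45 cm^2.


Formula: Air Permeability = Airflow / Test Area
AP = 770 cm^3/s / 45 cm^2
AP = 17.1 cm^3/s/cm^2

17.1 cm^3/s/cm^2


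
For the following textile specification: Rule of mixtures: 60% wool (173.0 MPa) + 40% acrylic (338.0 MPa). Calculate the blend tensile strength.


Formula: Blend property = (fraction_A * property_A) + (fraction_B * property_B)
Step 1: Contribution A = 60/100 * 173.0 MPa = 103.8 MPa
Step 2: Contribution B = 40/100 * 338.0 MPa = 135.2 MPa
Step 3: Blend tensile strength = 103.8 + 135.2 = 239.0 MPa

239.0 MPa


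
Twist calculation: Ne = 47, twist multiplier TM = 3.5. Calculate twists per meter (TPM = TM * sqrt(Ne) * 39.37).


Formula: TPM = TM * sqrt(Ne) * 39.37
Step 1: sqrt(Ne) = sqrt(47) = 6.8557
Step 2: TM * sqrt(Ne) = 3.5 * 6.8557 = 23.995
Step 3: TPM = 23.995 * 39.37 = 945 twists/m

945 twists/m


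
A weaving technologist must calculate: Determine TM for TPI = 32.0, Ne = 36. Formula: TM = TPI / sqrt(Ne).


Formula: TM = TPI / sqrt(Ne)
Step 1: sqrt(Ne) = sqrt(36) = 6
Step 2: TM = 32.0 / 6 = 5.33

5.33 TM


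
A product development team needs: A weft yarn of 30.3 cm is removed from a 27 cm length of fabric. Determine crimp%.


Formula: Crimp% = ((L_yarn - L_fabric) / L_fabric) * 100
Step 1: Extension = 30.3 - 27 = 3.3 cm
Step 2: Crimp% = (3.3 / 27) * 100
Step 3: Crimp% = 0.122222 * 100 = 12.2222% ≈ 12.2%

12.2%


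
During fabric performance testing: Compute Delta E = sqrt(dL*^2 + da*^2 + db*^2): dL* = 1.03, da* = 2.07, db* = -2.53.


Formula: Delta E = sqrt(dL*^2 + da*^2 + db*^2)
Step 1: dL*^2 = 1.03^2 = 1.0609
Step 2: da*^2 = 2.07^2 = 4.2849
Step 3: db*^2 = (-2.53)^2 = 6.4009
Step 4: Sum = 1.0609 + 4.2849 + 6.4009 = 11.7467
Step 5: Delta E = sqrt(11.7467) = 3.43

3.43 Delta E


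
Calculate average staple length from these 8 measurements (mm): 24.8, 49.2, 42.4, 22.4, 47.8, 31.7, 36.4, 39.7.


Formula: Mean = sum of lengths / count
Sum = 24.8 + 49.2 + 42.4 + 22.4 + 47.8 + 31.7 + 36.4 + 39.7
Sum = 294.4 mm
Mean = 294.4 / 8 = 36.80 mm

36.80 mm


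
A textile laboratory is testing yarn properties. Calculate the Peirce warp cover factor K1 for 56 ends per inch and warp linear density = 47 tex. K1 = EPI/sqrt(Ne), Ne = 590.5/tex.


Formula: K1 = EPI / sqrt(Ne), with Ne = 590.5 / tex_warp
Step 1: Ne = 590.5 / 47 = 12.564
Step 2: sqrt(Ne) = sqrt(12.564) = 3.5446
Step 3: K1 = 56 / 3.5446 = 15.8

15.8


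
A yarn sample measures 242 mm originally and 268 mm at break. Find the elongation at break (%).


Formula: Elongation (%) = ((L_break - L0) / L0) * 100
Step 1: Extension = 268 - 242 = 26 mm
Step 2: Elongation = (26 / 242) * 100
Step 3: Elongation = 0.107438 * 100 = 10.7438% ≈ 10.7%

10.7%


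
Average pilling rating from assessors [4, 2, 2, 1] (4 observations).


Formula: Mean = sum / count
Sum = 4 + 2 + 2 + 1 = 9
Mean = 9 / 4 = 2.3

2.3


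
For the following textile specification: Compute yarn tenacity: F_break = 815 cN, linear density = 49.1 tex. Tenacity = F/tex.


Formula: Tenacity = Breaking force / Linear density
Tenacity = 815 cN / 49.1 tex
Tenacity = 16.60 cN/tex

16.60 cN/tex


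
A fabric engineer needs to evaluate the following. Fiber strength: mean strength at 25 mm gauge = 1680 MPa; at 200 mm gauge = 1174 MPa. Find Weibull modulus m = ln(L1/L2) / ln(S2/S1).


Formula: m = ln(L1/L2) / ln(S2/S1)
Step 1: ln(L1/L2) = ln(25/200) = -2.07944
Step 2: S2/S1 = 1174/1680 = 0.69881
Step 3: ln(S2/S1) = ln(0.69881) = -0.35838
Step 4: m = -2.07944 / -0.35838 = 5.80

5.80 (Weibull m)


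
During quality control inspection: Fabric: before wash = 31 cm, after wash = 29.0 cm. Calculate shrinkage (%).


Formula: Shrinkage% = ((L_before - L_after) / L_before) * 100
Step 1: Shrinkage = 31 - 29.0 = 2.0 cm
Step 2: Shrinkage% = (2.0 / 31) * 100
Step 3: Shrinkage% = 0.064516 * 100 = 6.4516% ≈ 6.5%

6.5%


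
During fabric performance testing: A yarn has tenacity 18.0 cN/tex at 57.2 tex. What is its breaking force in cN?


Formula: Breaking force = Tenacity * Linear density
F = 18.0 cN/tex * 57.2 tex
F = 1029.60 cN

1029.60 cN


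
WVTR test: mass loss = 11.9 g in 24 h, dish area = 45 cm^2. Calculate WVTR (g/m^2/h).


Formula: WVTR = mass_loss / (area * time)
Step 1: Convert area: 45 cm^2 = 0.0045 m^2
Step 2: WVTR = 11.9 g / (0.0045 m^2 * 24 h)
Step 3: WVTR = 11.9 / 0.108 = 110.2 g/m^2/h

110.2 g/m^2/h


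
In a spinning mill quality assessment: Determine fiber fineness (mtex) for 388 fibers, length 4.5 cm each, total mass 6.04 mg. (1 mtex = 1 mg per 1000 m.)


Formula: fineness (mtex) = mass (mg) / total length (km) = (mass_mg / total_length_m) * 1000
Step 1: Convert fiber length: 4.5 cm = 0.045 m
Step 2: Total fiber length = 388 * 0.045 = 17.46 m
Step 3: Linear density = 6.04 mg / 17.46 m = 0.3459 mg/m
Step 4: fineness = 0.3459 * 1000 = 345.9 mtex

345.9 mtex


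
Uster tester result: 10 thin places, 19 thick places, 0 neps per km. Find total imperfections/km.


Formula: Total = thin places + thick places + neps
Total = 10 + 19 + 0
Total = 29 imperfections/km

29 imperfections/km


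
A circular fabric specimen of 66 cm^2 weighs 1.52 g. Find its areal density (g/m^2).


Formula: GSM = mass_g / area_m2
Step 1: Convert area: 66 cm^2 = 66 / 10000 = 0.0066 m^2
Step 2: GSM = 1.52 g / 0.0066 m^2 = 230.3 g/m^2

230.3 g/m^2


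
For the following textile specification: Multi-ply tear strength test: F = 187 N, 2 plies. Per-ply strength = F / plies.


Formula: Per-ply strength = Total force / Number of plies
Per-ply = 187 N / 2
Per-ply = 93.5 N

93.5 N


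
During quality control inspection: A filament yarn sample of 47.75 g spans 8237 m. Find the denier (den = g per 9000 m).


Formula: den = (mass_g / length_m) * 9000
Substituting: den = (47.75 / 8237) * 9000
Intermediate: 47.75 / 8237 = 0.00579701 g/m
den = 0.00579701 * 9000 = 52.2 denier

52.2 denier


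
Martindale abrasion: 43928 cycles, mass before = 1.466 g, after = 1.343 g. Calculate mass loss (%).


Formula: Mass loss% = ((m_before - m_after) / m_before) * 100
Step 1: Mass loss = 1.466 - 1.343 = 0.123 g
Step 2: Ratio = 0.123 / 1.466 = 0.0839018
Step 3: Mass loss% = 0.0839018 * 100 = 8.39018% ≈ 8.39%

8.39%


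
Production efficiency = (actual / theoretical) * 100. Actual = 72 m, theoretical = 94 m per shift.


Formula: Efficiency% = (Actual output / Theoretical output) * 100
Efficiency% = (72 / 94) * 100
Efficiency% = 0.765957 * 100 = 76.5957% ≈ 76.6%

76.6%


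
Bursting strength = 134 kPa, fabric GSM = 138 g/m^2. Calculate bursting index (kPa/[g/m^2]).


Formula: Bursting Index = Bursting Strength / Fabric GSM
BI = 134 kPa / 138 g/m^2
BI = 0.971 kPa/(g/m^2)

0.971 kPa/(g/m^2)


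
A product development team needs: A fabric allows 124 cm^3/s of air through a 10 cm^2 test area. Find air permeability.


Formula: Air Permeability = Airflow / Test Area
AP = 124 cm^3/s / 10 cm^2
AP = 12.4 cm^3/s/cm^2

12.4 cm^3/s/cm^2


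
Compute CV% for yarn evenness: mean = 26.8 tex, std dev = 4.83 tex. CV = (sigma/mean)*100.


Formula: CV% = (standard deviation / mean) * 100
Step 1: Ratio = 4.83 / 26.8 = 0.180224
Step 2: CV% = 0.180224 * 100 = 18.0224% ≈ 18.0%

18.0%


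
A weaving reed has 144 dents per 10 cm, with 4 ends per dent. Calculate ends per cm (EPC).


Formula: EPC = (dents per 10 cm * ends per dent) / 10
Step 1: Total ends per 10 cm = 144 * 4 = 576
Step 2: EPC = 576 / 10 = 57.6 ends/cm

57.6 ends/cm


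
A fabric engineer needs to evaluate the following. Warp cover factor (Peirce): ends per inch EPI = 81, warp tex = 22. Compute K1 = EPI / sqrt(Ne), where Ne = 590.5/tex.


Formula: K1 = EPI / sqrt(Ne), with Ne = 590.5 / tex_warp
Step 1: Ne = 590.5 / 22 = 26.841
Step 2: sqrt(Ne) = sqrt(26.841) = 5.1808
Step 3: K1 = 81 / 5.1808 = 15.6

15.6


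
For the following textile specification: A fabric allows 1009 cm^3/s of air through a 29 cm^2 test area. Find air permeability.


Formula: Air Permeability = Airflow / Test Area
AP = 1009 cm^3/s / 29 cm^2
AP = 34.8 cm^3/s/cm^2

34.8 cm^3/s/cm^2


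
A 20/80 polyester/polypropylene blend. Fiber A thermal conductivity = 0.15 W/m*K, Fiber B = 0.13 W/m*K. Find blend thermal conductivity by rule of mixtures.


Formula: Blend property = (fraction_A * property_A) + (fraction_B * property_B)
Step 1: Contribution A = 20/100 * 0.15 W/m*K = 0.03 W/m*K
Step 2: Contribution B = 80/100 * 0.13 W/m*K = 0.104 W/m*K
Step 3: Blend thermal conductivity = 0.03 + 0.104 = 0.134 W/m*K

0.134 W/m*K


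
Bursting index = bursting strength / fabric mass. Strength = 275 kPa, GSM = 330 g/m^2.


Formula: Bursting Index = Bursting Strength / Fabric GSM
BI = 275 kPa / 330 g/m^2
BI = 0.833 kPa/(g/m^2)

0.833 kPa/(g/m^2)


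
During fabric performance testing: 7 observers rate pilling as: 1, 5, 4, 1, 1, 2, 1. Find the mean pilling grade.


Formula: Mean = sum / count
Sum = 1 + 5 + 4 + 1 + 1 + 2 + 1 = 15
Mean = 15 / 7 = 2.1

2.1


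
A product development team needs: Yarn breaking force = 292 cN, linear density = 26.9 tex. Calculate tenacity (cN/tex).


Formula: Tenacity = Breaking force / Linear density
Tenacity = 292 cN / 26.9 tex
Tenacity = 10.86 cN/tex

10.86 cN/tex


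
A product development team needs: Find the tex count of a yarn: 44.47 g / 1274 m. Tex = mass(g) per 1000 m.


Formula: Tex = (mass_g / length_m) * 1000
Substituting: Tex = (44.47 / 1274) * 1000
Intermediate: 44.47 / 1274 = 0.03490581 g/m
Tex = 0.03490581 * 1000 = 34.91 tex

34.91 tex


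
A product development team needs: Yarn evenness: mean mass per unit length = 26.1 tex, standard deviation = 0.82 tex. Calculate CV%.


Formula: CV% = (standard deviation / mean) * 100
Step 1: Ratio = 0.82 / 26.1 = 0.031418
Step 2: CV% = 0.031418 * 100 = 3.1418% ≈ 3.1%

3.1%


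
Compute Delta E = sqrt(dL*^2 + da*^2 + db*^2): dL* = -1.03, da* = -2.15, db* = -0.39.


Formula: Delta E = sqrt(dL*^2 + da*^2 + db*^2)
Step 1: dL*^2 = (-1.03)^2 = 1.0609
Step 2: da*^2 = (-2.15)^2 = 4.6225
Step 3: db*^2 = (-0.39)^2 = 0.1521
Step 4: Sum = 1.0609 + 4.6225 + 0.1521 = 5.8355
Step 5: Delta E = sqrt(5.8355) = 2.42

2.42 Delta E


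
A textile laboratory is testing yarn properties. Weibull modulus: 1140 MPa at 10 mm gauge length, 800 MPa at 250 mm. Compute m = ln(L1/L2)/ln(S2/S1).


Formula: m = ln(L1/L2) / ln(S2/S1)
Step 1: ln(L1/L2) = ln(10/250) = -3.21888
Step 2: S2/S1 = 800/1140 = 0.70175
Step 3: ln(S2/S1) = ln(0.70175) = -0.35418
Step 4: m = -3.21888 / -0.35418 = 9.09

9.09 (Weibull m)


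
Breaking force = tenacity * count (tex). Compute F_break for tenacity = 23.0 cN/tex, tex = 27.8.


Formula: Breaking force = Tenacity * Linear density
F = 23.0 cN/tex * 27.8 tex
F = 639.40 cN

639.40 cN


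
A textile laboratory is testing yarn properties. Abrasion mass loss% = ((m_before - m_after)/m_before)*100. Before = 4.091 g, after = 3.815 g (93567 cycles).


Formula: Mass loss% = ((m_before - m_after) / m_before) * 100
Step 1: Mass loss = 4.091 - 3.815 = 0.276 g
Step 2: Ratio = 0.276 / 4.091 = 0.0674652
Step 3: Mass loss% = 0.0674652 * 100 = 6.74652% ≈ 6.75%

6.75%


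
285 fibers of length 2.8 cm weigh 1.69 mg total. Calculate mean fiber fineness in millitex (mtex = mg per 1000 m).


Formula: fineness (mtex) = mass (mg) / total length (km) = (mass_mg / total_length_m) * 1000
Step 1: Convert fiber length: 2.8 cm = 0.028 m
Step 2: Total fiber length = 285 * 0.028 = 7.98 m
Step 3: Linear density = 1.69 mg / 7.98 m = 0.2118 mg/m
Step 4: fineness = 0.2118 * 1000 = 211.8 mtex

211.8 mtex


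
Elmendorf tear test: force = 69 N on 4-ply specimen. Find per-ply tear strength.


Formula: Per-ply strength = Total force / Number of plies
Per-ply = 69 N / 4
Per-ply = 17.25 N

17.25 N


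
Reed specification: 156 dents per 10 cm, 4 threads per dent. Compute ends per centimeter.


Formula: EPC = (dents per 10 cm * ends per dent) / 10
Step 1: Total ends per 10 cm = 156 * 4 = 624
Step 2: EPC = 624 / 10 = 62.4 ends/cm

62.4 ends/cm


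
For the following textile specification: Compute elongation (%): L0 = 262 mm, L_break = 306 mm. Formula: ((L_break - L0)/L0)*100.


Formula: Elongation (%) = ((L_break - L0) / L0) * 100
Step 1: Extension = 306 - 262 = 44 mm
Step 2: Elongation = (44 / 262) * 100
Step 3: Elongation = 0.167939 * 100 = 16.7939% ≈ 16.8%

16.8%


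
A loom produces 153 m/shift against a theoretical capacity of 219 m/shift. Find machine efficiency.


Formula: Efficiency% = (Actual output / Theoretical output) * 100
Efficiency% = (153 / 219) * 100
Efficiency% = 0.69863 * 100 = 69.863% ≈ 69.9%

69.9%


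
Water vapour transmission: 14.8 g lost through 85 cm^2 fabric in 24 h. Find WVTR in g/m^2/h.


Formula: WVTR = mass_loss / (area * time)
Step 1: Convert area: 85 cm^2 = 0.0085 m^2
Step 2: WVTR = 14.8 g / (0.0085 m^2 * 24 h)
Step 3: WVTR = 14.8 / 0.204 = 72.5 g/m^2/h

72.5 g/m^2/h


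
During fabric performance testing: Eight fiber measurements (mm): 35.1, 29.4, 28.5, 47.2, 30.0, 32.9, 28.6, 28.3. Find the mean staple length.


Formula: Mean = sum of lengths / count
Sum = 35.1 + 29.4 + 28.5 + 47.2 + 30.0 + 32.9 + 28.6 + 28.3
Sum = 260.0 mm
Mean = 260.0 / 8 = 32.50 mm

32.50 mm


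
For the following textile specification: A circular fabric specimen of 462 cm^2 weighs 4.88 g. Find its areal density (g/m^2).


Formula: GSM = mass_g / area_m2
Step 1: Convert area: 462 cm^2 = 462 / 10000 = 0.0462 m^2
Step 2: GSM = 4.88 g / 0.0462 m^2 = 105.6 g/m^2

105.6 g/m^2


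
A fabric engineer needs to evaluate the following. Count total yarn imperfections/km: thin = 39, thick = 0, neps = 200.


Formula: Total = thin places + thick places + neps
Total = 39 + 0 + 200
Total = 239 imperfections/km

239 imperfections/km


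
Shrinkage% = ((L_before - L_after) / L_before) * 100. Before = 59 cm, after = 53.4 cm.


Formula: Shrinkage% = ((L_before - L_after) / L_before) * 100
Step 1: Shrinkage = 59 - 53.4 = 5.6 cm
Step 2: Shrinkage% = (5.6 / 59) * 100
Step 3: Shrinkage% = 0.094915 * 100 = 9.4915% ≈ 9.5%

9.5%


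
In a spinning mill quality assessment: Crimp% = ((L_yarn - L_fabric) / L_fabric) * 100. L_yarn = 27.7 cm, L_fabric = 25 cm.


Formula: Crimp% = ((L_yarn - L_fabric) / L_fabric) * 100
Step 1: Extension = 27.7 - 25 = 2.7 cm
Step 2: Crimp% = (2.7 / 25) * 100
Step 3: Crimp% = 0.108 * 100 = 10.8%

10.8%


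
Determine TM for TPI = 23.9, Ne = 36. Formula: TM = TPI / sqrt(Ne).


Formula: TM = TPI / sqrt(Ne)
Step 1: sqrt(Ne) = sqrt(36) = 6
Step 2: TM = 23.9 / 6 = 3.98

3.98 TM


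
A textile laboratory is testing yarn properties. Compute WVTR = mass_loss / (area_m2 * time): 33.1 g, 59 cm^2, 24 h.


Formula: WVTR = mass_loss / (area * time)
Step 1: Convert area: 59 cm^2 = 0.0059 m^2
Step 2: WVTR = 33.1 g / (0.0059 m^2 * 24 h)
Step 3: WVTR = 33.1 / 0.1416 = 233.8 g/m^2/h

233.8 g/m^2/h


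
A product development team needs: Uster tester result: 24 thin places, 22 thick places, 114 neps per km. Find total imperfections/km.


Formula: Total = thin places + thick places + neps
Total = 24 + 22 + 114
Total = 160 imperfections/km

160 imperfections/km


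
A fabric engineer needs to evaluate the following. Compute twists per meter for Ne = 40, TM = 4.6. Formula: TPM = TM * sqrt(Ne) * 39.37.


Formula: TPM = TM * sqrt(Ne) * 39.37
Step 1: sqrt(Ne) = sqrt(40) = 6.3246
Step 2: TM * sqrt(Ne) = 4.6 * 6.3246 = 29.0932
Step 3: TPM = 29.0932 * 39.37 = 1145 twists/m

1145 twists/m


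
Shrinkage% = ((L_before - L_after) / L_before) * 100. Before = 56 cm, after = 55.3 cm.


Formula: Shrinkage% = ((L_before - L_after) / L_before) * 100
Step 1: Shrinkage = 56 - 55.3 = 0.7 cm
Step 2: Shrinkage% = (0.7 / 56) * 100
Step 3: Shrinkage% = 0.0125 * 100 = 1.25% ≈ 1.3%

1.3%


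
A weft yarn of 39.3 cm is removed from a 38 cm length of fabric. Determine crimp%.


Formula: Crimp% = ((L_yarn - L_fabric) / L_fabric) * 100
Step 1: Extension = 39.3 - 38 = 1.3 cm
Step 2: Crimp% = (1.3 / 38) * 100
Step 3: Crimp% = 0.034211 * 100 = 3.4211% ≈ 3.4%

3.4%


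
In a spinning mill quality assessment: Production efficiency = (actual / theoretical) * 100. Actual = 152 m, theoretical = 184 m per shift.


Formula: Efficiency% = (Actual output / Theoretical output) * 100
Efficiency% = (152 / 184) * 100
Efficiency% = 0.826087 * 100 = 82.6087% ≈ 82.6%

82.6%


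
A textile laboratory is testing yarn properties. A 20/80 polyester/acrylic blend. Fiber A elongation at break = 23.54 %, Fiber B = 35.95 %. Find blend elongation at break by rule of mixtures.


Formula: Blend property = (fraction_A * property_A) + (fraction_B * property_B)
Step 1: Contribution A = 20/100 * 23.54 % = 4.708 %
Step 2: Contribution B = 80/100 * 35.95 % = 28.76 %
Step 3: Blend elongation at break = 4.708 + 28.76 = 33.468 %

33.468 %


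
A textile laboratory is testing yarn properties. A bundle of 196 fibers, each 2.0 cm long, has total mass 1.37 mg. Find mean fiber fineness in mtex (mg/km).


Formula: fineness (mtex) = mass (mg) / total length (km) = (mass_mg / total_length_m) * 1000
Step 1: Convert fiber length: 2.0 cm = 0.02 m
Step 2: Total fiber length = 196 * 0.02 = 3.92 m
Step 3: Linear density = 1.37 mg / 3.92 m = 0.3495 mg/m
Step 4: fineness = 0.3495 * 1000 = 349.5 mtex

349.5 mtex


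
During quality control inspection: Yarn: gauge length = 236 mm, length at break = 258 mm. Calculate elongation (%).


Formula: Elongation (%) = ((L_break - L0) / L0) * 100
Step 1: Extension = 258 - 236 = 22 mm
Step 2: Elongation = (22 / 236) * 100
Step 3: Elongation = 0.09322 * 100 = 9.322% ≈ 9.3%

9.3%


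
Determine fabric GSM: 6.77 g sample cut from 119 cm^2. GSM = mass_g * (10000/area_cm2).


Formula: GSM = mass_g / area_m2
Step 1: Convert area: 119 cm^2 = 119 / 10000 = 0.0119 m^2
Step 2: GSM = 6.77 g / 0.0119 m^2 = 568.9 g/m^2

568.9 g/m^2


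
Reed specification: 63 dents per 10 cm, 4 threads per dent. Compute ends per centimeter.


Formula: EPC = (dents per 10 cm * ends per dent) / 10
Step 1: Total ends per 10 cm = 63 * 4 = 252
Step 2: EPC = 252 / 10 = 25.2 ends/cm

25.2 ends/cm


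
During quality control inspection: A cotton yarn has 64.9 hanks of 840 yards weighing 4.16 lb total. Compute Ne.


Formula: Ne = hanks / mass_lb
Substituting: Ne = 64.9 / 4.16
Ne = 15.6

15.6 Ne


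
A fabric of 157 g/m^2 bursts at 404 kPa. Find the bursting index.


Formula: Bursting Index = Bursting Strength / Fabric GSM
BI = 404 kPa / 157 g/m^2
BI = 2.573 kPa/(g/m^2)

2.573 kPa/(g/m^2)


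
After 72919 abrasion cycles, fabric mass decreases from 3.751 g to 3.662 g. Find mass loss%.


Formula: Mass loss% = ((m_before - m_after) / m_before) * 100
Step 1: Mass loss = 3.751 - 3.662 = 0.089 g
Step 2: Ratio = 0.089 / 3.751 = 0.023727
Step 3: Mass loss% = 0.023727 * 100 = 2.3727% ≈ 2.37%

2.37%


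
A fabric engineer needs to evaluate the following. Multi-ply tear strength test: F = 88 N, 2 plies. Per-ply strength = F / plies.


Formula: Per-ply strength = Total force / Number of plies
Per-ply = 88 N / 2
Per-ply = 44 N

44 N


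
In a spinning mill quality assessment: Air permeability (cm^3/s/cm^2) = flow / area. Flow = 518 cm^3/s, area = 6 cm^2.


Formula: Air Permeability = Airflow / Test Area
AP = 518 cm^3/s / 6 cm^2
AP = 86.3 cm^3/s/cm^2

86.3 cm^3/s/cm^2


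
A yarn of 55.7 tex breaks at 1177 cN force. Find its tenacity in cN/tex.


Formula: Tenacity = Breaking force / Linear density
Tenacity = 1177 cN / 55.7 tex
Tenacity = 21.13 cN/tex

21.13 cN/tex


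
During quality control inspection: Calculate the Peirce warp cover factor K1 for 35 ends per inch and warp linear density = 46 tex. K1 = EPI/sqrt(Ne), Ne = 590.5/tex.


Formula: K1 = EPI / sqrt(Ne), with Ne = 590.5 / tex_warp
Step 1: Ne = 590.5 / 46 = 12.837
Step 2: sqrt(Ne) = sqrt(12.837) = 3.5829
Step 3: K1 = 35 / 3.5829 = 9.8

9.8


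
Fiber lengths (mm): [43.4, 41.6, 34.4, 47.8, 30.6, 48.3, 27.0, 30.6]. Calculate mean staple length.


Formula: Mean = sum of lengths / count
Sum = 43.4 + 41.6 + 34.4 + 47.8 + 30.6 + 48.3 + 27.0 + 30.6
Sum = 303.7 mm
Mean = 303.7 / 8 = 37.96 mm

37.96 mm


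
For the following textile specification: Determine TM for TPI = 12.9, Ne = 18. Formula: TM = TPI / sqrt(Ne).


Formula: TM = TPI / sqrt(Ne)
Step 1: sqrt(Ne) = sqrt(18) = 4.2426
Step 2: TM = 12.9 / 4.2426 = 3.04

3.04 TM


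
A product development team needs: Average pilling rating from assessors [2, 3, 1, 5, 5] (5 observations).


Formula: Mean = sum / count
Sum = 2 + 3 + 1 + 5 + 5 = 16
Mean = 16 / 5 = 3.2

3.2


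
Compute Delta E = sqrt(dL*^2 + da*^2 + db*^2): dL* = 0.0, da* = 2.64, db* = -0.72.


Formula: Delta E = sqrt(dL*^2 + da*^2 + db*^2)
Step 1: dL*^2 = 0.0^2 = 0.0
Step 2: da*^2 = 2.64^2 = 6.9696
Step 3: db*^2 = (-0.72)^2 = 0.5184
Step 4: Sum = 0.0 + 6.9696 + 0.5184 = 7.488
Step 5: Delta E = sqrt(7.488) = 2.74

2.74 Delta E


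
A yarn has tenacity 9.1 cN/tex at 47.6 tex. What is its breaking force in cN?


Formula: Breaking force = Tenacity * Linear density
F = 9.1 cN/tex * 47.6 tex
F = 433.16 cN

433.16 cN


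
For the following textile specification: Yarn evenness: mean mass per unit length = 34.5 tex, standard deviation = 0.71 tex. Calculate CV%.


Formula: CV% = (standard deviation / mean) * 100
Step 1: Ratio = 0.71 / 34.5 = 0.02058
Step 2: CV% = 0.02058 * 100 = 2.058% ≈ 2.1%

2.1%


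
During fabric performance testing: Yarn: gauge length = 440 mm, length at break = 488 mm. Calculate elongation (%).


Formula: Elongation (%) = ((L_break - L0) / L0) * 100
Step 1: Extension = 488 - 440 = 48 mm
Step 2: Elongation = (48 / 440) * 100
Step 3: Elongation = 0.109091 * 100 = 10.9091% ≈ 10.9%

10.9%


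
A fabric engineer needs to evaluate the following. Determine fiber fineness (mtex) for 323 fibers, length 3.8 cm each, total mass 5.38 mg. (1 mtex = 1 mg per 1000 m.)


Formula: fineness (mtex) = mass (mg) / total length (km) = (mass_mg / total_length_m) * 1000
Step 1: Convert fiber length: 3.8 cm = 0.038 m
Step 2: Total fiber length = 323 * 0.038 = 12.274 m
Step 3: Linear density = 5.38 mg / 12.274 m = 0.4383 mg/m
Step 4: fineness = 0.4383 * 1000 = 438.3 mtex

438.3 mtex


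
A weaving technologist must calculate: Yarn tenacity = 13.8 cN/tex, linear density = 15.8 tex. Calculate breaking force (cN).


Formula: Breaking force = Tenacity * Linear density
F = 13.8 cN/tex * 15.8 tex
F = 218.04 cN

218.04 cN


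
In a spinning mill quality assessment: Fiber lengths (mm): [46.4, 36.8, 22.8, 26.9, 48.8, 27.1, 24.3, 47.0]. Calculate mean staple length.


Formula: Mean = sum of lengths / count
Sum = 46.4 + 36.8 + 22.8 + 26.9 + 48.8 + 27.1 + 24.3 + 47.0
Sum = 280.1 mm
Mean = 280.1 / 8 = 35.01 mm

35.01 mm


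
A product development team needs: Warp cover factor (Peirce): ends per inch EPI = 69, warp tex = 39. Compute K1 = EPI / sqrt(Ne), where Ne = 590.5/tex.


Formula: K1 = EPI / sqrt(Ne), with Ne = 590.5 / tex_warp
Step 1: Ne = 590.5 / 39 = 15.141
Step 2: sqrt(Ne) = sqrt(15.141) = 3.8911
Step 3: K1 = 69 / 3.8911 = 17.7

17.7


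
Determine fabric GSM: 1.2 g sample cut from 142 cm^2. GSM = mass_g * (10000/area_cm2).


Formula: GSM = mass_g / area_m2
Step 1: Convert area: 142 cm^2 = 142 / 10000 = 0.0142 m^2
Step 2: GSM = 1.2 g / 0.0142 m^2 = 84.5 g/m^2

84.5 g/m^2


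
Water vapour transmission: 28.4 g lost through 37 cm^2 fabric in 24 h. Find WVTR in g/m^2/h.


Formula: WVTR = mass_loss / (area * time)
Step 1: Convert area: 37 cm^2 = 0.0037 m^2
Step 2: WVTR = 28.4 g / (0.0037 m^2 * 24 h)
Step 3: WVTR = 28.4 / 0.0888 = 319.8 g/m^2/h

319.8 g/m^2/h


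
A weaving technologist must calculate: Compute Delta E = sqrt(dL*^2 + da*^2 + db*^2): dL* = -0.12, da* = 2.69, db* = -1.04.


Formula: Delta E = sqrt(dL*^2 + da*^2 + db*^2)
Step 1: dL*^2 = (-0.12)^2 = 0.0144
Step 2: da*^2 = 2.69^2 = 7.2361
Step 3: db*^2 = (-1.04)^2 = 1.0816
Step 4: Sum = 0.0144 + 7.2361 + 1.0816 = 8.3321
Step 5: Delta E = sqrt(8.3321) = 2.89

2.89 Delta E


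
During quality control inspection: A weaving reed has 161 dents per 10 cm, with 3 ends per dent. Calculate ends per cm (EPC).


Formula: EPC = (dents per 10 cm * ends per dent) / 10
Step 1: Total ends per 10 cm = 161 * 3 = 483
Step 2: EPC = 483 / 10 = 48.3 ends/cm

48.3 ends/cm


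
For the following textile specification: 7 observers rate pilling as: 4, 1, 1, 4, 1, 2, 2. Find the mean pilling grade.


Formula: Mean = sum / count
Sum = 4 + 1 + 1 + 4 + 1 + 2 + 2 = 15
Mean = 15 / 7 = 2.1

2.1
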